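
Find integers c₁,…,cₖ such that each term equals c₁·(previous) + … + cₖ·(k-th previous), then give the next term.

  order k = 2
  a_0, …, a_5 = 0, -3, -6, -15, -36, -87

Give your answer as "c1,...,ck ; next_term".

  a_2 = 2·-3 + 1·0 = -6
  a_3 = 2·-6 + 1·-3 = -15
  a_4 = 2·-15 + 1·-6 = -36
  a_5 = 2·-36 + 1·-15 = -87
  a_6 = 2·-87 + 1·-36 = -210

2,1 ; -210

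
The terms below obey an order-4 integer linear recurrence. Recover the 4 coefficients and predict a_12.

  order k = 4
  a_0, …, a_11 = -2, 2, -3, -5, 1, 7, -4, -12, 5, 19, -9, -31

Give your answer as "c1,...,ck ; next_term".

  a_4 = 0·-5 + -1·-3 + 0·2 + 1·-2 = 1
  a_5 = 0·1 + -1·-5 + 0·-3 + 1·2 = 7
  a_6 = 0·7 + -1·1 + 0·-5 + 1·-3 = -4
  a_7 = 0·-4 + -1·7 + 0·1 + 1·-5 = -12
  a_8 = 0·-12 + -1·-4 + 0·7 + 1·1 = 5
  a_9 = 0·5 + -1·-12 + 0·-4 + 1·7 = 19
  a_10 = 0·19 + -1·5 + 0·-12 + 1·-4 = -9
  a_11 = 0·-9 + -1·19 + 0·5 + 1·-12 = -31
  a_12 = 0·-31 + -1·-9 + 0·19 + 1·5 = 14

0,-1,0,1 ; 14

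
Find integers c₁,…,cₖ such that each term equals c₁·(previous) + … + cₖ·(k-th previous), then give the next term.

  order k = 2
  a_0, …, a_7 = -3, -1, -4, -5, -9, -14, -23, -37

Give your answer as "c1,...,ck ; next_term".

1,1 ; -60

  a_2 = 1·-1 + 1·-3 = -4
  a_3 = 1·-4 + 1·-1 = -5
  a_4 = 1·-5 + 1·-4 = -9
  a_5 = 1·-9 + 1·-5 = -14
  a_6 = 1·-14 + 1·-9 = -23
  a_7 = 1·-23 + 1·-14 = -37
  a_8 = 1·-37 + 1·-23 = -60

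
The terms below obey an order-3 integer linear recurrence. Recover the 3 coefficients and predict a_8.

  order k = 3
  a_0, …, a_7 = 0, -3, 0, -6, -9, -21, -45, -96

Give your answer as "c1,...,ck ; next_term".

  a_3 = 1·0 + 2·-3 + 1·0 = -6
  a_4 = 1·-6 + 2·0 + 1·-3 = -9
  a_5 = 1·-9 + 2·-6 + 1·0 = -21
  a_6 = 1·-21 + 2·-9 + 1·-6 = -45
  a_7 = 1·-45 + 2·-21 + 1·-9 = -96
  a_8 = 1·-96 + 2·-45 + 1·-21 = -207

1,2,1 ; -207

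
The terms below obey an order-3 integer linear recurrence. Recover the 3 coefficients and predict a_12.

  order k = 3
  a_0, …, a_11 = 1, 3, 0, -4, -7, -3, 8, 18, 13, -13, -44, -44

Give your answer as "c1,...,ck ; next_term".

1,-1,-1 ; 13

  a_3 = 1·0 + -1·3 + -1·1 = -4
  a_4 = 1·-4 + -1·0 + -1·3 = -7
  a_5 = 1·-7 + -1·-4 + -1·0 = -3
  a_6 = 1·-3 + -1·-7 + -1·-4 = 8
  a_7 = 1·8 + -1·-3 + -1·-7 = 18
  a_8 = 1·18 + -1·8 + -1·-3 = 13
  a_9 = 1·13 + -1·18 + -1·8 = -13
  a_10 = 1·-13 + -1·13 + -1·18 = -44
  a_11 = 1·-44 + -1·-13 + -1·13 = -44
  a_12 = 1·-44 + -1·-44 + -1·-13 = 13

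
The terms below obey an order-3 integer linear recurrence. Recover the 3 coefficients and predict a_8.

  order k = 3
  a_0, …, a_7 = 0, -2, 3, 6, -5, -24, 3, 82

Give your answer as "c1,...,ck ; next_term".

  a_3 = 0·3 + -3·-2 + -2·0 = 6
  a_4 = 0·6 + -3·3 + -2·-2 = -5
  a_5 = 0·-5 + -3·6 + -2·3 = -24
  a_6 = 0·-24 + -3·-5 + -2·6 = 3
  a_7 = 0·3 + -3·-24 + -2·-5 = 82
  a_8 = 0·82 + -3·3 + -2·-24 = 39

0,-3,-2 ; 39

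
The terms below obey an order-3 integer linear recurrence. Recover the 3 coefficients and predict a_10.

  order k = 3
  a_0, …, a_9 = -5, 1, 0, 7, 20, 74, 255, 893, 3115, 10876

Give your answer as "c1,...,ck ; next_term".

  a_3 = 3·0 + 2·1 + -1·-5 = 7
  a_4 = 3·7 + 2·0 + -1·1 = 20
  a_5 = 3·20 + 2·7 + -1·0 = 74
  a_6 = 3·74 + 2·20 + -1·7 = 255
  a_7 = 3·255 + 2·74 + -1·20 = 893
  a_8 = 3·893 + 2·255 + -1·74 = 3115
  a_9 = 3·3115 + 2·893 + -1·255 = 10876
  a_10 = 3·10876 + 2·3115 + -1·893 = 37965

3,2,-1 ; 37965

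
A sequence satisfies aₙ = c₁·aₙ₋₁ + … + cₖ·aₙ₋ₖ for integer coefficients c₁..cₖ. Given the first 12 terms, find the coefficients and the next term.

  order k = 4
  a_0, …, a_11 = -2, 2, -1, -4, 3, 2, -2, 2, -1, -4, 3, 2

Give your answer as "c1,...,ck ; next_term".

  a_4 = 0·-4 + -1·-1 + 0·2 + -1·-2 = 3
  a_5 = 0·3 + -1·-4 + 0·-1 + -1·2 = 2
  a_6 = 0·2 + -1·3 + 0·-4 + -1·-1 = -2
  a_7 = 0·-2 + -1·2 + 0·3 + -1·-4 = 2
  a_8 = 0·2 + -1·-2 + 0·2 + -1·3 = -1
  a_9 = 0·-1 + -1·2 + 0·-2 + -1·2 = -4
  a_10 = 0·-4 + -1·-1 + 0·2 + -1·-2 = 3
  a_11 = 0·3 + -1·-4 + 0·-1 + -1·2 = 2
  a_12 = 0·2 + -1·3 + 0·-4 + -1·-1 = -2

0,-1,0,-1 ; -2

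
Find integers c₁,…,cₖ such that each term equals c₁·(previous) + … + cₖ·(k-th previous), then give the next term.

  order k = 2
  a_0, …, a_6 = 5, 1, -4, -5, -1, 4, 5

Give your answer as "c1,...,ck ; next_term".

1,-1 ; 1

  a_2 = 1·1 + -1·5 = -4
  a_3 = 1·-4 + -1·1 = -5
  a_4 = 1·-5 + -1·-4 = -1
  a_5 = 1·-1 + -1·-5 = 4
  a_6 = 1·4 + -1·-1 = 5
  a_7 = 1·5 + -1·4 = 1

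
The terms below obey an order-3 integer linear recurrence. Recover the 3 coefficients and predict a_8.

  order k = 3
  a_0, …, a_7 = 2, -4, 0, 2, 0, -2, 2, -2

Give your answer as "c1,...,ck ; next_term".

-2,-1,-1 ; 4

  a_3 = -2·0 + -1·-4 + -1·2 = 2
  a_4 = -2·2 + -1·0 + -1·-4 = 0
  a_5 = -2·0 + -1·2 + -1·0 = -2
  a_6 = -2·-2 + -1·0 + -1·2 = 2
  a_7 = -2·2 + -1·-2 + -1·0 = -2
  a_8 = -2·-2 + -1·2 + -1·-2 = 4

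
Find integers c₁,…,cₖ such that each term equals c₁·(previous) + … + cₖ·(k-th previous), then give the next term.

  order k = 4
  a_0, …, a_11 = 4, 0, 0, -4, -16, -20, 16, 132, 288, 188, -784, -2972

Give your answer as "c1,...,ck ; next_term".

  a_4 = 2·-4 + -3·0 + -2·0 + -2·4 = -16
  a_5 = 2·-16 + -3·-4 + -2·0 + -2·0 = -20
  a_6 = 2·-20 + -3·-16 + -2·-4 + -2·0 = 16
  a_7 = 2·16 + -3·-20 + -2·-16 + -2·-4 = 132
  a_8 = 2·132 + -3·16 + -2·-20 + -2·-16 = 288
  a_9 = 2·288 + -3·132 + -2·16 + -2·-20 = 188
  a_10 = 2·188 + -3·288 + -2·132 + -2·16 = -784
  a_11 = 2·-784 + -3·188 + -2·288 + -2·132 = -2972
  a_12 = 2·-2972 + -3·-784 + -2·188 + -2·288 = -4544

2,-3,-2,-2 ; -4544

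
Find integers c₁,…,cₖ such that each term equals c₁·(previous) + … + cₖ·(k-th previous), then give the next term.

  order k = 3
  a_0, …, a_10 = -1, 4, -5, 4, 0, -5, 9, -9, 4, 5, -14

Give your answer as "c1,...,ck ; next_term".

-1,0,1 ; 18

  a_3 = -1·-5 + 0·4 + 1·-1 = 4
  a_4 = -1·4 + 0·-5 + 1·4 = 0
  a_5 = -1·0 + 0·4 + 1·-5 = -5
  a_6 = -1·-5 + 0·0 + 1·4 = 9
  a_7 = -1·9 + 0·-5 + 1·0 = -9
  a_8 = -1·-9 + 0·9 + 1·-5 = 4
  a_9 = -1·4 + 0·-9 + 1·9 = 5
  a_10 = -1·5 + 0·4 + 1·-9 = -14
  a_11 = -1·-14 + 0·5 + 1·4 = 18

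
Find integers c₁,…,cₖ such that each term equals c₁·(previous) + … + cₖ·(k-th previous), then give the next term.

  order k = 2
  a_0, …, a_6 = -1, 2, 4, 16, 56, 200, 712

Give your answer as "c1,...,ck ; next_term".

3,2 ; 2536

  a_2 = 3·2 + 2·-1 = 4
  a_3 = 3·4 + 2·2 = 16
  a_4 = 3·16 + 2·4 = 56
  a_5 = 3·56 + 2·16 = 200
  a_6 = 3·200 + 2·56 = 712
  a_7 = 3·712 + 2·200 = 2536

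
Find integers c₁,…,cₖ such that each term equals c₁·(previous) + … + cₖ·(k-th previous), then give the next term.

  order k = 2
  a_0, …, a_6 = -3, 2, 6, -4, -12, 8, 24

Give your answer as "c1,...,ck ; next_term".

  a_2 = 0·2 + -2·-3 = 6
  a_3 = 0·6 + -2·2 = -4
  a_4 = 0·-4 + -2·6 = -12
  a_5 = 0·-12 + -2·-4 = 8
  a_6 = 0·8 + -2·-12 = 24
  a_7 = 0·24 + -2·8 = -16

0,-2 ; -16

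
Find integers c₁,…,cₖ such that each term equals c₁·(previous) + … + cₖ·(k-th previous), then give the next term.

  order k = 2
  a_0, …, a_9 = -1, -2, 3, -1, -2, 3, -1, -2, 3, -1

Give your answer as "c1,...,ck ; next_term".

-1,-1 ; -2

  a_2 = -1·-2 + -1·-1 = 3
  a_3 = -1·3 + -1·-2 = -1
  a_4 = -1·-1 + -1·3 = -2
  a_5 = -1·-2 + -1·-1 = 3
  a_6 = -1·3 + -1·-2 = -1
  a_7 = -1·-1 + -1·3 = -2
  a_8 = -1·-2 + -1·-1 = 3
  a_9 = -1·3 + -1·-2 = -1
  a_10 = -1·-1 + -1·3 = -2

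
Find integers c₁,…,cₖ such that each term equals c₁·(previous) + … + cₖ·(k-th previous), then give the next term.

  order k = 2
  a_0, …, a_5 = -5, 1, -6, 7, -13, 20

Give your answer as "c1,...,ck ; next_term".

-1,1 ; -33

  a_2 = -1·1 + 1·-5 = -6
  a_3 = -1·-6 + 1·1 = 7
  a_4 = -1·7 + 1·-6 = -13
  a_5 = -1·-13 + 1·7 = 20
  a_6 = -1·20 + 1·-13 = -33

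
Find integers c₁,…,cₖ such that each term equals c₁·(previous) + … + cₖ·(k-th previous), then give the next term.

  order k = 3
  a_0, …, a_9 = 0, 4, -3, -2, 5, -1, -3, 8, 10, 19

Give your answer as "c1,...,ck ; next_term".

2,1,3 ; 72

  a_3 = 2·-3 + 1·4 + 3·0 = -2
  a_4 = 2·-2 + 1·-3 + 3·4 = 5
  a_5 = 2·5 + 1·-2 + 3·-3 = -1
  a_6 = 2·-1 + 1·5 + 3·-2 = -3
  a_7 = 2·-3 + 1·-1 + 3·5 = 8
  a_8 = 2·8 + 1·-3 + 3·-1 = 10
  a_9 = 2·10 + 1·8 + 3·-3 = 19
  a_10 = 2·19 + 1·10 + 3·8 = 72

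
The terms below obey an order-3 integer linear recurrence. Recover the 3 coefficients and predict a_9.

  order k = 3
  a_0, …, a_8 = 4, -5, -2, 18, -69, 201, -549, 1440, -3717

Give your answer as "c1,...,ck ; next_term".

  a_3 = -3·-2 + 0·-5 + 3·4 = 18
  a_4 = -3·18 + 0·-2 + 3·-5 = -69
  a_5 = -3·-69 + 0·18 + 3·-2 = 201
  a_6 = -3·201 + 0·-69 + 3·18 = -549
  a_7 = -3·-549 + 0·201 + 3·-69 = 1440
  a_8 = -3·1440 + 0·-549 + 3·201 = -3717
  a_9 = -3·-3717 + 0·1440 + 3·-549 = 9504

-3,0,3 ; 9504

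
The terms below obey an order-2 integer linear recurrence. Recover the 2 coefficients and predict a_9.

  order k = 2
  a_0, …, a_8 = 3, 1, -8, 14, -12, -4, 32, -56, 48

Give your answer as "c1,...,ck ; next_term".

  a_2 = -2·1 + -2·3 = -8
  a_3 = -2·-8 + -2·1 = 14
  a_4 = -2·14 + -2·-8 = -12
  a_5 = -2·-12 + -2·14 = -4
  a_6 = -2·-4 + -2·-12 = 32
  a_7 = -2·32 + -2·-4 = -56
  a_8 = -2·-56 + -2·32 = 48
  a_9 = -2·48 + -2·-56 = 16

-2,-2 ; 16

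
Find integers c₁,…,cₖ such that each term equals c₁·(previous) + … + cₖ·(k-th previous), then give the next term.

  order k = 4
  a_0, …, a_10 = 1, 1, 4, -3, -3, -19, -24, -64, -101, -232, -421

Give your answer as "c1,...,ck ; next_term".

  a_4 = 2·-3 + 1·4 + -3·1 + 2·1 = -3
  a_5 = 2·-3 + 1·-3 + -3·4 + 2·1 = -19
  a_6 = 2·-19 + 1·-3 + -3·-3 + 2·4 = -24
  a_7 = 2·-24 + 1·-19 + -3·-3 + 2·-3 = -64
  a_8 = 2·-64 + 1·-24 + -3·-19 + 2·-3 = -101
  a_9 = 2·-101 + 1·-64 + -3·-24 + 2·-19 = -232
  a_10 = 2·-232 + 1·-101 + -3·-64 + 2·-24 = -421
  a_11 = 2·-421 + 1·-232 + -3·-101 + 2·-64 = -899

2,1,-3,2 ; -899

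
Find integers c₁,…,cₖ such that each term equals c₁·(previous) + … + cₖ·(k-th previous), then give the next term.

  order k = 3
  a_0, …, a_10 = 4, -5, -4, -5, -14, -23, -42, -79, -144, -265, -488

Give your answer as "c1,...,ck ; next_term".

  a_3 = 1·-4 + 1·-5 + 1·4 = -5
  a_4 = 1·-5 + 1·-4 + 1·-5 = -14
  a_5 = 1·-14 + 1·-5 + 1·-4 = -23
  a_6 = 1·-23 + 1·-14 + 1·-5 = -42
  a_7 = 1·-42 + 1·-23 + 1·-14 = -79
  a_8 = 1·-79 + 1·-42 + 1·-23 = -144
  a_9 = 1·-144 + 1·-79 + 1·-42 = -265
  a_10 = 1·-265 + 1·-144 + 1·-79 = -488
  a_11 = 1·-488 + 1·-265 + 1·-144 = -897

1,1,1 ; -897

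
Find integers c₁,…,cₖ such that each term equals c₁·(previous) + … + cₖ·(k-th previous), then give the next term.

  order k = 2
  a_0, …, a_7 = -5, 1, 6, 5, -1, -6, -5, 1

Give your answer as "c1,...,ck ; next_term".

  a_2 = 1·1 + -1·-5 = 6
  a_3 = 1·6 + -1·1 = 5
  a_4 = 1·5 + -1·6 = -1
  a_5 = 1·-1 + -1·5 = -6
  a_6 = 1·-6 + -1·-1 = -5
  a_7 = 1·-5 + -1·-6 = 1
  a_8 = 1·1 + -1·-5 = 6

1,-1 ; 6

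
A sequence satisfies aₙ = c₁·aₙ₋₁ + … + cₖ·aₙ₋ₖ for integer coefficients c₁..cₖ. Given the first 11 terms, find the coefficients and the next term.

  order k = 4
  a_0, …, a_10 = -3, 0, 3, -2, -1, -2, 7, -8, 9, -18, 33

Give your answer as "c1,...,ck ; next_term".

-1,0,-1,1 ; -50

  a_4 = -1·-2 + 0·3 + -1·0 + 1·-3 = -1
  a_5 = -1·-1 + 0·-2 + -1·3 + 1·0 = -2
  a_6 = -1·-2 + 0·-1 + -1·-2 + 1·3 = 7
  a_7 = -1·7 + 0·-2 + -1·-1 + 1·-2 = -8
  a_8 = -1·-8 + 0·7 + -1·-2 + 1·-1 = 9
  a_9 = -1·9 + 0·-8 + -1·7 + 1·-2 = -18
  a_10 = -1·-18 + 0·9 + -1·-8 + 1·7 = 33
  a_11 = -1·33 + 0·-18 + -1·9 + 1·-8 = -50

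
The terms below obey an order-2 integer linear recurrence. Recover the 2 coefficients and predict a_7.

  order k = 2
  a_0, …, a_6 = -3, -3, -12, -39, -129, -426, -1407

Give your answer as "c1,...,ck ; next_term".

  a_2 = 3·-3 + 1·-3 = -12
  a_3 = 3·-12 + 1·-3 = -39
  a_4 = 3·-39 + 1·-12 = -129
  a_5 = 3·-129 + 1·-39 = -426
  a_6 = 3·-426 + 1·-129 = -1407
  a_7 = 3·-1407 + 1·-426 = -4647

3,1 ; -4647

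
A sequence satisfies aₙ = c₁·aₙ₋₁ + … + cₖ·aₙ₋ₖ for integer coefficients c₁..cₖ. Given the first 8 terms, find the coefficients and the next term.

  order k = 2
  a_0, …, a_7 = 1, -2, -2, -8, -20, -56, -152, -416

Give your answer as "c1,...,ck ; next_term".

2,2 ; -1136

  a_2 = 2·-2 + 2·1 = -2
  a_3 = 2·-2 + 2·-2 = -8
  a_4 = 2·-8 + 2·-2 = -20
  a_5 = 2·-20 + 2·-8 = -56
  a_6 = 2·-56 + 2·-20 = -152
  a_7 = 2·-152 + 2·-56 = -416
  a_8 = 2·-416 + 2·-152 = -1136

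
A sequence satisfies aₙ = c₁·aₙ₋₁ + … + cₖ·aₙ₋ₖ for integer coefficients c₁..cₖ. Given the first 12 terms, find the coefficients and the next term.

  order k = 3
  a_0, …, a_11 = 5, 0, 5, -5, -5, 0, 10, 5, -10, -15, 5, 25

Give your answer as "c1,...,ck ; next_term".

0,-1,-1 ; 10

  a_3 = 0·5 + -1·0 + -1·5 = -5
  a_4 = 0·-5 + -1·5 + -1·0 = -5
  a_5 = 0·-5 + -1·-5 + -1·5 = 0
  a_6 = 0·0 + -1·-5 + -1·-5 = 10
  a_7 = 0·10 + -1·0 + -1·-5 = 5
  a_8 = 0·5 + -1·10 + -1·0 = -10
  a_9 = 0·-10 + -1·5 + -1·10 = -15
  a_10 = 0·-15 + -1·-10 + -1·5 = 5
  a_11 = 0·5 + -1·-15 + -1·-10 = 25
  a_12 = 0·25 + -1·5 + -1·-15 = 10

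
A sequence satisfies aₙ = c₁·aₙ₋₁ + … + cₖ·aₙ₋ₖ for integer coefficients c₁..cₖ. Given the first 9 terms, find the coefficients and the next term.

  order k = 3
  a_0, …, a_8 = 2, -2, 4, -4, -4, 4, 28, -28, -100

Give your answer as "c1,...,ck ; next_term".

  a_3 = -1·4 + -4·-2 + -4·2 = -4
  a_4 = -1·-4 + -4·4 + -4·-2 = -4
  a_5 = -1·-4 + -4·-4 + -4·4 = 4
  a_6 = -1·4 + -4·-4 + -4·-4 = 28
  a_7 = -1·28 + -4·4 + -4·-4 = -28
  a_8 = -1·-28 + -4·28 + -4·4 = -100
  a_9 = -1·-100 + -4·-28 + -4·28 = 100

-1,-4,-4 ; 100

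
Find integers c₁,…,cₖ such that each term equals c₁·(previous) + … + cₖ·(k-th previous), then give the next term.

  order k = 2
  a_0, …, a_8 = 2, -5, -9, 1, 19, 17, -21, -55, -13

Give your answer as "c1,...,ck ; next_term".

1,-2 ; 97

  a_2 = 1·-5 + -2·2 = -9
  a_3 = 1·-9 + -2·-5 = 1
  a_4 = 1·1 + -2·-9 = 19
  a_5 = 1·19 + -2·1 = 17
  a_6 = 1·17 + -2·19 = -21
  a_7 = 1·-21 + -2·17 = -55
  a_8 = 1·-55 + -2·-21 = -13
  a_9 = 1·-13 + -2·-55 = 97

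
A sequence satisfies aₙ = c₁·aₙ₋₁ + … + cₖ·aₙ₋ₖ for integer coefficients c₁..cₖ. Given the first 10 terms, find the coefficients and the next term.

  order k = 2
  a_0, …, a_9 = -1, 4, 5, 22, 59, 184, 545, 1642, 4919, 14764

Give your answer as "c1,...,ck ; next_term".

  a_2 = 2·4 + 3·-1 = 5
  a_3 = 2·5 + 3·4 = 22
  a_4 = 2·22 + 3·5 = 59
  a_5 = 2·59 + 3·22 = 184
  a_6 = 2·184 + 3·59 = 545
  a_7 = 2·545 + 3·184 = 1642
  a_8 = 2·1642 + 3·545 = 4919
  a_9 = 2·4919 + 3·1642 = 14764
  a_10 = 2·14764 + 3·4919 = 44285

2,3 ; 44285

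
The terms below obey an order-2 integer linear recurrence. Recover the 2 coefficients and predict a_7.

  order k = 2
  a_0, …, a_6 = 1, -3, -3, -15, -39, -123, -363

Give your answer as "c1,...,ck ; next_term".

  a_2 = 2·-3 + 3·1 = -3
  a_3 = 2·-3 + 3·-3 = -15
  a_4 = 2·-15 + 3·-3 = -39
  a_5 = 2·-39 + 3·-15 = -123
  a_6 = 2·-123 + 3·-39 = -363
  a_7 = 2·-363 + 3·-123 = -1095

2,3 ; -1095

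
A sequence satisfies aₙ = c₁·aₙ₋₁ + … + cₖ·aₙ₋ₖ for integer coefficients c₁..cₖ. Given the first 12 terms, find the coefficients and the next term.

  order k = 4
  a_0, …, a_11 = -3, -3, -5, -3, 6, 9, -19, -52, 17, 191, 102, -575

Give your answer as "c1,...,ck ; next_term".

1,-3,0,2 ; -847

  a_4 = 1·-3 + -3·-5 + 0·-3 + 2·-3 = 6
  a_5 = 1·6 + -3·-3 + 0·-5 + 2·-3 = 9
  a_6 = 1·9 + -3·6 + 0·-3 + 2·-5 = -19
  a_7 = 1·-19 + -3·9 + 0·6 + 2·-3 = -52
  a_8 = 1·-52 + -3·-19 + 0·9 + 2·6 = 17
  a_9 = 1·17 + -3·-52 + 0·-19 + 2·9 = 191
  a_10 = 1·191 + -3·17 + 0·-52 + 2·-19 = 102
  a_11 = 1·102 + -3·191 + 0·17 + 2·-52 = -575
  a_12 = 1·-575 + -3·102 + 0·191 + 2·17 = -847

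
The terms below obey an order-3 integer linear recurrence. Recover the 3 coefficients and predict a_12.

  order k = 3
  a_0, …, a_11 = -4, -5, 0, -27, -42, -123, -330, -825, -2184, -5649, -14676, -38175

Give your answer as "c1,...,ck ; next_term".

  a_3 = 1·0 + 3·-5 + 3·-4 = -27
  a_4 = 1·-27 + 3·0 + 3·-5 = -42
  a_5 = 1·-42 + 3·-27 + 3·0 = -123
  a_6 = 1·-123 + 3·-42 + 3·-27 = -330
  a_7 = 1·-330 + 3·-123 + 3·-42 = -825
  a_8 = 1·-825 + 3·-330 + 3·-123 = -2184
  a_9 = 1·-2184 + 3·-825 + 3·-330 = -5649
  a_10 = 1·-5649 + 3·-2184 + 3·-825 = -14676
  a_11 = 1·-14676 + 3·-5649 + 3·-2184 = -38175
  a_12 = 1·-38175 + 3·-14676 + 3·-5649 = -99150

1,3,3 ; -99150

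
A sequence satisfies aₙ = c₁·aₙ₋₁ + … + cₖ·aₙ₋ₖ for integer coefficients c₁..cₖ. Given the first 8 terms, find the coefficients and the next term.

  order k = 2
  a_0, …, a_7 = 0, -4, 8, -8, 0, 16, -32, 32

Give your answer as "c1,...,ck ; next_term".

-2,-2 ; 0

  a_2 = -2·-4 + -2·0 = 8
  a_3 = -2·8 + -2·-4 = -8
  a_4 = -2·-8 + -2·8 = 0
  a_5 = -2·0 + -2·-8 = 16
  a_6 = -2·16 + -2·0 = -32
  a_7 = -2·-32 + -2·16 = 32
  a_8 = -2·32 + -2·-32 = 0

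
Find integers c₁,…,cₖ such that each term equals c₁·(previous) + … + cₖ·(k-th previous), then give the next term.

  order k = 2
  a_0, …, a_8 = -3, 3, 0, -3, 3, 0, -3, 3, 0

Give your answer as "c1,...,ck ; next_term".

-1,-1 ; -3

  a_2 = -1·3 + -1·-3 = 0
  a_3 = -1·0 + -1·3 = -3
  a_4 = -1·-3 + -1·0 = 3
  a_5 = -1·3 + -1·-3 = 0
  a_6 = -1·0 + -1·3 = -3
  a_7 = -1·-3 + -1·0 = 3
  a_8 = -1·3 + -1·-3 = 0
  a_9 = -1·0 + -1·3 = -3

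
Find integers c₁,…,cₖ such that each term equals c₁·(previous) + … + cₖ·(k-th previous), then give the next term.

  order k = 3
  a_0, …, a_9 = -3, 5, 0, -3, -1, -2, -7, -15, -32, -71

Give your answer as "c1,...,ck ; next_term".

2,0,1 ; -157

  a_3 = 2·0 + 0·5 + 1·-3 = -3
  a_4 = 2·-3 + 0·0 + 1·5 = -1
  a_5 = 2·-1 + 0·-3 + 1·0 = -2
  a_6 = 2·-2 + 0·-1 + 1·-3 = -7
  a_7 = 2·-7 + 0·-2 + 1·-1 = -15
  a_8 = 2·-15 + 0·-7 + 1·-2 = -32
  a_9 = 2·-32 + 0·-15 + 1·-7 = -71
  a_10 = 2·-71 + 0·-32 + 1·-15 = -157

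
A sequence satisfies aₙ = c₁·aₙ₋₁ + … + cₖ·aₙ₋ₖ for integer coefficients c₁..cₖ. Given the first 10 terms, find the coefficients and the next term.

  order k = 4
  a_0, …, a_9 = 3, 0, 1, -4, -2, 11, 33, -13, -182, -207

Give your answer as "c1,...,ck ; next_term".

  a_4 = 1·-4 + -4·1 + -3·0 + 2·3 = -2
  a_5 = 1·-2 + -4·-4 + -3·1 + 2·0 = 11
  a_6 = 1·11 + -4·-2 + -3·-4 + 2·1 = 33
  a_7 = 1·33 + -4·11 + -3·-2 + 2·-4 = -13
  a_8 = 1·-13 + -4·33 + -3·11 + 2·-2 = -182
  a_9 = 1·-182 + -4·-13 + -3·33 + 2·11 = -207
  a_10 = 1·-207 + -4·-182 + -3·-13 + 2·33 = 626

1,-4,-3,2 ; 626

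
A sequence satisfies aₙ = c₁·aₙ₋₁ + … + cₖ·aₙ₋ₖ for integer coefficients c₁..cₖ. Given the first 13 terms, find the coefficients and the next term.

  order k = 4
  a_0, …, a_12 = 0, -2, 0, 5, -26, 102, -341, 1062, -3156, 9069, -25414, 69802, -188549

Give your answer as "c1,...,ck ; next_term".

-4,-2,3,-4 ; 502074

  a_4 = -4·5 + -2·0 + 3·-2 + -4·0 = -26
  a_5 = -4·-26 + -2·5 + 3·0 + -4·-2 = 102
  a_6 = -4·102 + -2·-26 + 3·5 + -4·0 = -341
  a_7 = -4·-341 + -2·102 + 3·-26 + -4·5 = 1062
  a_8 = -4·1062 + -2·-341 + 3·102 + -4·-26 = -3156
  a_9 = -4·-3156 + -2·1062 + 3·-341 + -4·102 = 9069
  a_10 = -4·9069 + -2·-3156 + 3·1062 + -4·-341 = -25414
  a_11 = -4·-25414 + -2·9069 + 3·-3156 + -4·1062 = 69802
  a_12 = -4·69802 + -2·-25414 + 3·9069 + -4·-3156 = -188549
  a_13 = -4·-188549 + -2·69802 + 3·-25414 + -4·9069 = 502074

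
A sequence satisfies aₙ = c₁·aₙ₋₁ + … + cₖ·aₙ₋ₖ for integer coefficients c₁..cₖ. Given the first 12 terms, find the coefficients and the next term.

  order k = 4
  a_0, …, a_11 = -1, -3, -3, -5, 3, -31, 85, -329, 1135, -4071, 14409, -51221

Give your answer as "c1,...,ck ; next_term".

-3,2,1,3 ; 181815

  a_4 = -3·-5 + 2·-3 + 1·-3 + 3·-1 = 3
  a_5 = -3·3 + 2·-5 + 1·-3 + 3·-3 = -31
  a_6 = -3·-31 + 2·3 + 1·-5 + 3·-3 = 85
  a_7 = -3·85 + 2·-31 + 1·3 + 3·-5 = -329
  a_8 = -3·-329 + 2·85 + 1·-31 + 3·3 = 1135
  a_9 = -3·1135 + 2·-329 + 1·85 + 3·-31 = -4071
  a_10 = -3·-4071 + 2·1135 + 1·-329 + 3·85 = 14409
  a_11 = -3·14409 + 2·-4071 + 1·1135 + 3·-329 = -51221
  a_12 = -3·-51221 + 2·14409 + 1·-4071 + 3·1135 = 181815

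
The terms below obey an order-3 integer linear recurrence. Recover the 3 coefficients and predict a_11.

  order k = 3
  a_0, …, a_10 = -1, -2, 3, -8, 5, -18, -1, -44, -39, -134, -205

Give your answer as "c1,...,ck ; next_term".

  a_3 = 0·3 + 3·-2 + 2·-1 = -8
  a_4 = 0·-8 + 3·3 + 2·-2 = 5
  a_5 = 0·5 + 3·-8 + 2·3 = -18
  a_6 = 0·-18 + 3·5 + 2·-8 = -1
  a_7 = 0·-1 + 3·-18 + 2·5 = -44
  a_8 = 0·-44 + 3·-1 + 2·-18 = -39
  a_9 = 0·-39 + 3·-44 + 2·-1 = -134
  a_10 = 0·-134 + 3·-39 + 2·-44 = -205
  a_11 = 0·-205 + 3·-134 + 2·-39 = -480

0,3,2 ; -480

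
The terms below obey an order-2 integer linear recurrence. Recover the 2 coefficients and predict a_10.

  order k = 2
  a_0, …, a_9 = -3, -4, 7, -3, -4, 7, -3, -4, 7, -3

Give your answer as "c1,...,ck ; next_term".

  a_2 = -1·-4 + -1·-3 = 7
  a_3 = -1·7 + -1·-4 = -3
  a_4 = -1·-3 + -1·7 = -4
  a_5 = -1·-4 + -1·-3 = 7
  a_6 = -1·7 + -1·-4 = -3
  a_7 = -1·-3 + -1·7 = -4
  a_8 = -1·-4 + -1·-3 = 7
  a_9 = -1·7 + -1·-4 = -3
  a_10 = -1·-3 + -1·7 = -4

-1,-1 ; -4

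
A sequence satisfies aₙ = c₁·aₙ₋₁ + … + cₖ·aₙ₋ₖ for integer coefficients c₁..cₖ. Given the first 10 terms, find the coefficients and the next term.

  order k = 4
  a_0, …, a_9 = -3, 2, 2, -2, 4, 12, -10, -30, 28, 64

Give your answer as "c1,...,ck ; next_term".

  a_4 = 1·-2 + -3·2 + 3·2 + -2·-3 = 4
  a_5 = 1·4 + -3·-2 + 3·2 + -2·2 = 12
  a_6 = 1·12 + -3·4 + 3·-2 + -2·2 = -10
  a_7 = 1·-10 + -3·12 + 3·4 + -2·-2 = -30
  a_8 = 1·-30 + -3·-10 + 3·12 + -2·4 = 28
  a_9 = 1·28 + -3·-30 + 3·-10 + -2·12 = 64
  a_10 = 1·64 + -3·28 + 3·-30 + -2·-10 = -90

1,-3,3,-2 ; -90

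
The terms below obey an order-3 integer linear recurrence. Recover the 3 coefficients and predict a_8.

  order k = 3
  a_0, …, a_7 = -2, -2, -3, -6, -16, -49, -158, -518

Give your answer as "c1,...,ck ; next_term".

  a_3 = 4·-3 + -2·-2 + -1·-2 = -6
  a_4 = 4·-6 + -2·-3 + -1·-2 = -16
  a_5 = 4·-16 + -2·-6 + -1·-3 = -49
  a_6 = 4·-49 + -2·-16 + -1·-6 = -158
  a_7 = 4·-158 + -2·-49 + -1·-16 = -518
  a_8 = 4·-518 + -2·-158 + -1·-49 = -1707

4,-2,-1 ; -1707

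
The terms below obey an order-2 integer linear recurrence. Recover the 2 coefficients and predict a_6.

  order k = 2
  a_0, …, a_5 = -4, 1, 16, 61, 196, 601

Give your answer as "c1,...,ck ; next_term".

4,-3 ; 1816

  a_2 = 4·1 + -3·-4 = 16
  a_3 = 4·16 + -3·1 = 61
  a_4 = 4·61 + -3·16 = 196
  a_5 = 4·196 + -3·61 = 601
  a_6 = 4·601 + -3·196 = 1816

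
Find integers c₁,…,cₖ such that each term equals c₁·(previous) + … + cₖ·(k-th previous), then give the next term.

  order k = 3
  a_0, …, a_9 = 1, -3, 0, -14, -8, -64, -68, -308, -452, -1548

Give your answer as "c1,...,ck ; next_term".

1,4,-2 ; -2740

  a_3 = 1·0 + 4·-3 + -2·1 = -14
  a_4 = 1·-14 + 4·0 + -2·-3 = -8
  a_5 = 1·-8 + 4·-14 + -2·0 = -64
  a_6 = 1·-64 + 4·-8 + -2·-14 = -68
  a_7 = 1·-68 + 4·-64 + -2·-8 = -308
  a_8 = 1·-308 + 4·-68 + -2·-64 = -452
  a_9 = 1·-452 + 4·-308 + -2·-68 = -1548
  a_10 = 1·-1548 + 4·-452 + -2·-308 = -2740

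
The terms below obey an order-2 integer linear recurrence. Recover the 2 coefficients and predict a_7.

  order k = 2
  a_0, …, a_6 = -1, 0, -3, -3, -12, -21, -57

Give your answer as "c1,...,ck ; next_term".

  a_2 = 1·0 + 3·-1 = -3
  a_3 = 1·-3 + 3·0 = -3
  a_4 = 1·-3 + 3·-3 = -12
  a_5 = 1·-12 + 3·-3 = -21
  a_6 = 1·-21 + 3·-12 = -57
  a_7 = 1·-57 + 3·-21 = -120

1,3 ; -120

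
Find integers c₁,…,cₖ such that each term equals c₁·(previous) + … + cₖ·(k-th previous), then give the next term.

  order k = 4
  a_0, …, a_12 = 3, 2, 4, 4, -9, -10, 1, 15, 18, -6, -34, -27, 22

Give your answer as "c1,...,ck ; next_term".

0,-1,-1,-1 ; 67

  a_4 = 0·4 + -1·4 + -1·2 + -1·3 = -9
  a_5 = 0·-9 + -1·4 + -1·4 + -1·2 = -10
  a_6 = 0·-10 + -1·-9 + -1·4 + -1·4 = 1
  a_7 = 0·1 + -1·-10 + -1·-9 + -1·4 = 15
  a_8 = 0·15 + -1·1 + -1·-10 + -1·-9 = 18
  a_9 = 0·18 + -1·15 + -1·1 + -1·-10 = -6
  a_10 = 0·-6 + -1·18 + -1·15 + -1·1 = -34
  a_11 = 0·-34 + -1·-6 + -1·18 + -1·15 = -27
  a_12 = 0·-27 + -1·-34 + -1·-6 + -1·18 = 22
  a_13 = 0·22 + -1·-27 + -1·-34 + -1·-6 = 67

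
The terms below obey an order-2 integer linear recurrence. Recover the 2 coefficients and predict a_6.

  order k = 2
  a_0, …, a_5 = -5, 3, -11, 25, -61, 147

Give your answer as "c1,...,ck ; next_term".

  a_2 = -2·3 + 1·-5 = -11
  a_3 = -2·-11 + 1·3 = 25
  a_4 = -2·25 + 1·-11 = -61
  a_5 = -2·-61 + 1·25 = 147
  a_6 = -2·147 + 1·-61 = -355

-2,1 ; -355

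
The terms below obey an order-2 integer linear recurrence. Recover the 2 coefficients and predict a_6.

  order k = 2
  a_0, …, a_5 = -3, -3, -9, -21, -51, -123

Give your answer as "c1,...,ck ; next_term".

2,1 ; -297

  a_2 = 2·-3 + 1·-3 = -9
  a_3 = 2·-9 + 1·-3 = -21
  a_4 = 2·-21 + 1·-9 = -51
  a_5 = 2·-51 + 1·-21 = -123
  a_6 = 2·-123 + 1·-51 = -297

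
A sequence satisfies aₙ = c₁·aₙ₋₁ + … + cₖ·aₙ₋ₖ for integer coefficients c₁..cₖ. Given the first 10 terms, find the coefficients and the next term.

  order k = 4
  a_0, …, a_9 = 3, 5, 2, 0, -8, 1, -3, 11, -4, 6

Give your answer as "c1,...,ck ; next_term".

-1,0,-1,-1 ; -14

  a_4 = -1·0 + 0·2 + -1·5 + -1·3 = -8
  a_5 = -1·-8 + 0·0 + -1·2 + -1·5 = 1
  a_6 = -1·1 + 0·-8 + -1·0 + -1·2 = -3
  a_7 = -1·-3 + 0·1 + -1·-8 + -1·0 = 11
  a_8 = -1·11 + 0·-3 + -1·1 + -1·-8 = -4
  a_9 = -1·-4 + 0·11 + -1·-3 + -1·1 = 6
  a_10 = -1·6 + 0·-4 + -1·11 + -1·-3 = -14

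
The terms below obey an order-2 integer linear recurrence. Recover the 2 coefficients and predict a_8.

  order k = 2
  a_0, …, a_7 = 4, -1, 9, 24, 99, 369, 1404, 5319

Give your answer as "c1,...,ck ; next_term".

  a_2 = 3·-1 + 3·4 = 9
  a_3 = 3·9 + 3·-1 = 24
  a_4 = 3·24 + 3·9 = 99
  a_5 = 3·99 + 3·24 = 369
  a_6 = 3·369 + 3·99 = 1404
  a_7 = 3·1404 + 3·369 = 5319
  a_8 = 3·5319 + 3·1404 = 20169

3,3 ; 20169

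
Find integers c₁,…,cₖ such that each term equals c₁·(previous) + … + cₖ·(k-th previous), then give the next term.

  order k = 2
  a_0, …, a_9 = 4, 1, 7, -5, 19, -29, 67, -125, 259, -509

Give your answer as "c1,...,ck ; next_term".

  a_2 = -1·1 + 2·4 = 7
  a_3 = -1·7 + 2·1 = -5
  a_4 = -1·-5 + 2·7 = 19
  a_5 = -1·19 + 2·-5 = -29
  a_6 = -1·-29 + 2·19 = 67
  a_7 = -1·67 + 2·-29 = -125
  a_8 = -1·-125 + 2·67 = 259
  a_9 = -1·259 + 2·-125 = -509
  a_10 = -1·-509 + 2·259 = 1027

-1,2 ; 1027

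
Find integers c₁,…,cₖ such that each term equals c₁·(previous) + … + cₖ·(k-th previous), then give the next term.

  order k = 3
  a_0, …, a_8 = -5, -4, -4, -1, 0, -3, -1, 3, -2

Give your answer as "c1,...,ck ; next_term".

  a_3 = 0·-4 + -1·-4 + 1·-5 = -1
  a_4 = 0·-1 + -1·-4 + 1·-4 = 0
  a_5 = 0·0 + -1·-1 + 1·-4 = -3
  a_6 = 0·-3 + -1·0 + 1·-1 = -1
  a_7 = 0·-1 + -1·-3 + 1·0 = 3
  a_8 = 0·3 + -1·-1 + 1·-3 = -2
  a_9 = 0·-2 + -1·3 + 1·-1 = -4

0,-1,1 ; -4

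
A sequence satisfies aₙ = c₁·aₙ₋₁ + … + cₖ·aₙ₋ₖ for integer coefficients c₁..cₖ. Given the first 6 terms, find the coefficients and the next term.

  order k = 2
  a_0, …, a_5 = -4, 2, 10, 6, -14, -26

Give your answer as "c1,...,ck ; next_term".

1,-2 ; 2

  a_2 = 1·2 + -2·-4 = 10
  a_3 = 1·10 + -2·2 = 6
  a_4 = 1·6 + -2·10 = -14
  a_5 = 1·-14 + -2·6 = -26
  a_6 = 1·-26 + -2·-14 = 2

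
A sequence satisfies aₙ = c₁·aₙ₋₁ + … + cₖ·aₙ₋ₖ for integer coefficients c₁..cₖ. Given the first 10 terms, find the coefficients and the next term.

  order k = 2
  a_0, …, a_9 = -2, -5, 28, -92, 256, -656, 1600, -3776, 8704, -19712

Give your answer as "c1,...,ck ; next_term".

  a_2 = -4·-5 + -4·-2 = 28
  a_3 = -4·28 + -4·-5 = -92
  a_4 = -4·-92 + -4·28 = 256
  a_5 = -4·256 + -4·-92 = -656
  a_6 = -4·-656 + -4·256 = 1600
  a_7 = -4·1600 + -4·-656 = -3776
  a_8 = -4·-3776 + -4·1600 = 8704
  a_9 = -4·8704 + -4·-3776 = -19712
  a_10 = -4·-19712 + -4·8704 = 44032

-4,-4 ; 44032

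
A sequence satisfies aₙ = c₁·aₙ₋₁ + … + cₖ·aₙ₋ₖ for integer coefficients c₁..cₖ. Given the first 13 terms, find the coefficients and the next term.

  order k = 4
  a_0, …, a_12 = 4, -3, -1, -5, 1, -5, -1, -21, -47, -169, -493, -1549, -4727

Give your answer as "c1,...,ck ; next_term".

3,1,-3,2 ; -14589

  a_4 = 3·-5 + 1·-1 + -3·-3 + 2·4 = 1
  a_5 = 3·1 + 1·-5 + -3·-1 + 2·-3 = -5
  a_6 = 3·-5 + 1·1 + -3·-5 + 2·-1 = -1
  a_7 = 3·-1 + 1·-5 + -3·1 + 2·-5 = -21
  a_8 = 3·-21 + 1·-1 + -3·-5 + 2·1 = -47
  a_9 = 3·-47 + 1·-21 + -3·-1 + 2·-5 = -169
  a_10 = 3·-169 + 1·-47 + -3·-21 + 2·-1 = -493
  a_11 = 3·-493 + 1·-169 + -3·-47 + 2·-21 = -1549
  a_12 = 3·-1549 + 1·-493 + -3·-169 + 2·-47 = -4727
  a_13 = 3·-4727 + 1·-1549 + -3·-493 + 2·-169 = -14589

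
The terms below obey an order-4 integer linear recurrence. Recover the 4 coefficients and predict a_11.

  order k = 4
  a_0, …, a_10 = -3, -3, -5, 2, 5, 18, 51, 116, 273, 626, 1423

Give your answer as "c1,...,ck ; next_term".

2,1,0,-2 ; 3240

  a_4 = 2·2 + 1·-5 + 0·-3 + -2·-3 = 5
  a_5 = 2·5 + 1·2 + 0·-5 + -2·-3 = 18
  a_6 = 2·18 + 1·5 + 0·2 + -2·-5 = 51
  a_7 = 2·51 + 1·18 + 0·5 + -2·2 = 116
  a_8 = 2·116 + 1·51 + 0·18 + -2·5 = 273
  a_9 = 2·273 + 1·116 + 0·51 + -2·18 = 626
  a_10 = 2·626 + 1·273 + 0·116 + -2·51 = 1423
  a_11 = 2·1423 + 1·626 + 0·273 + -2·116 = 3240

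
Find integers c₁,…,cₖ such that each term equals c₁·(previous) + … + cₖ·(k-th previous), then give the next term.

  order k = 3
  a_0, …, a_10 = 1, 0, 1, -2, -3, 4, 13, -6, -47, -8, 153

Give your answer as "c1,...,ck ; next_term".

  a_3 = 0·1 + -3·0 + -2·1 = -2
  a_4 = 0·-2 + -3·1 + -2·0 = -3
  a_5 = 0·-3 + -3·-2 + -2·1 = 4
  a_6 = 0·4 + -3·-3 + -2·-2 = 13
  a_7 = 0·13 + -3·4 + -2·-3 = -6
  a_8 = 0·-6 + -3·13 + -2·4 = -47
  a_9 = 0·-47 + -3·-6 + -2·13 = -8
  a_10 = 0·-8 + -3·-47 + -2·-6 = 153
  a_11 = 0·153 + -3·-8 + -2·-47 = 118

0,-3,-2 ; 118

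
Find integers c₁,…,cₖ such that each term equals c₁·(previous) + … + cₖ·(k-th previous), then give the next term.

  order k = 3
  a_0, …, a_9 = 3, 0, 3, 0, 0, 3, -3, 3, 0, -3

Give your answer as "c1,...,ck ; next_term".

-1,0,1 ; 6

  a_3 = -1·3 + 0·0 + 1·3 = 0
  a_4 = -1·0 + 0·3 + 1·0 = 0
  a_5 = -1·0 + 0·0 + 1·3 = 3
  a_6 = -1·3 + 0·0 + 1·0 = -3
  a_7 = -1·-3 + 0·3 + 1·0 = 3
  a_8 = -1·3 + 0·-3 + 1·3 = 0
  a_9 = -1·0 + 0·3 + 1·-3 = -3
  a_10 = -1·-3 + 0·0 + 1·3 = 6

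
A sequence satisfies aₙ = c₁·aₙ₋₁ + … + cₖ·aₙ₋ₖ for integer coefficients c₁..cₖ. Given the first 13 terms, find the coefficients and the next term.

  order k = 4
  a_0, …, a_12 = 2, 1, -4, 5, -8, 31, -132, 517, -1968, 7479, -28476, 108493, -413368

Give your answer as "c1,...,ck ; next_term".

-4,-1,0,4 ; 1574895

  a_4 = -4·5 + -1·-4 + 0·1 + 4·2 = -8
  a_5 = -4·-8 + -1·5 + 0·-4 + 4·1 = 31
  a_6 = -4·31 + -1·-8 + 0·5 + 4·-4 = -132
  a_7 = -4·-132 + -1·31 + 0·-8 + 4·5 = 517
  a_8 = -4·517 + -1·-132 + 0·31 + 4·-8 = -1968
  a_9 = -4·-1968 + -1·517 + 0·-132 + 4·31 = 7479
  a_10 = -4·7479 + -1·-1968 + 0·517 + 4·-132 = -28476
  a_11 = -4·-28476 + -1·7479 + 0·-1968 + 4·517 = 108493
  a_12 = -4·108493 + -1·-28476 + 0·7479 + 4·-1968 = -413368
  a_13 = -4·-413368 + -1·108493 + 0·-28476 + 4·7479 = 1574895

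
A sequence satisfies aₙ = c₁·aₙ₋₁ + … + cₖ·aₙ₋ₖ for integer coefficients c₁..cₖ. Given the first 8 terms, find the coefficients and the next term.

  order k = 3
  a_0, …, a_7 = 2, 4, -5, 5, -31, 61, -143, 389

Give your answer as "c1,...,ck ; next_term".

-1,2,-4 ; -919

  a_3 = -1·-5 + 2·4 + -4·2 = 5
  a_4 = -1·5 + 2·-5 + -4·4 = -31
  a_5 = -1·-31 + 2·5 + -4·-5 = 61
  a_6 = -1·61 + 2·-31 + -4·5 = -143
  a_7 = -1·-143 + 2·61 + -4·-31 = 389
  a_8 = -1·389 + 2·-143 + -4·61 = -919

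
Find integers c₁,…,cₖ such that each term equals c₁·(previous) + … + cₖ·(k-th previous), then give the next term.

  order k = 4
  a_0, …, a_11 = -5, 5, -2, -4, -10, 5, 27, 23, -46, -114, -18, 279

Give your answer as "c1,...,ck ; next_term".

  a_4 = 1·-4 + -2·-2 + -1·5 + 1·-5 = -10
  a_5 = 1·-10 + -2·-4 + -1·-2 + 1·5 = 5
  a_6 = 1·5 + -2·-10 + -1·-4 + 1·-2 = 27
  a_7 = 1·27 + -2·5 + -1·-10 + 1·-4 = 23
  a_8 = 1·23 + -2·27 + -1·5 + 1·-10 = -46
  a_9 = 1·-46 + -2·23 + -1·27 + 1·5 = -114
  a_10 = 1·-114 + -2·-46 + -1·23 + 1·27 = -18
  a_11 = 1·-18 + -2·-114 + -1·-46 + 1·23 = 279
  a_12 = 1·279 + -2·-18 + -1·-114 + 1·-46 = 383

1,-2,-1,1 ; 383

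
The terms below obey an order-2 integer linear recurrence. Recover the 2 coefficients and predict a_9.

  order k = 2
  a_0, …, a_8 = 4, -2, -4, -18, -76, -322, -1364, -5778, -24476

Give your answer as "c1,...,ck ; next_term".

4,1 ; -103682

  a_2 = 4·-2 + 1·4 = -4
  a_3 = 4·-4 + 1·-2 = -18
  a_4 = 4·-18 + 1·-4 = -76
  a_5 = 4·-76 + 1·-18 = -322
  a_6 = 4·-322 + 1·-76 = -1364
  a_7 = 4·-1364 + 1·-322 = -5778
  a_8 = 4·-5778 + 1·-1364 = -24476
  a_9 = 4·-24476 + 1·-5778 = -103682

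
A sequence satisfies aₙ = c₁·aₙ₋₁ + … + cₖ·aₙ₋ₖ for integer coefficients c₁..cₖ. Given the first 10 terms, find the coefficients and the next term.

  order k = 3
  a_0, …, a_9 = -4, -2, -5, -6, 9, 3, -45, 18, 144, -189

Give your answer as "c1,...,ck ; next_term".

  a_3 = 0·-5 + -3·-2 + 3·-4 = -6
  a_4 = 0·-6 + -3·-5 + 3·-2 = 9
  a_5 = 0·9 + -3·-6 + 3·-5 = 3
  a_6 = 0·3 + -3·9 + 3·-6 = -45
  a_7 = 0·-45 + -3·3 + 3·9 = 18
  a_8 = 0·18 + -3·-45 + 3·3 = 144
  a_9 = 0·144 + -3·18 + 3·-45 = -189
  a_10 = 0·-189 + -3·144 + 3·18 = -378

0,-3,3 ; -378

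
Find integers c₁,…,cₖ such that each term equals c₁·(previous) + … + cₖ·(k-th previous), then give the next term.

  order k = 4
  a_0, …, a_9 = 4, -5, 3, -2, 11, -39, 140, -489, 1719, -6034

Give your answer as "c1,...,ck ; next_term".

  a_4 = -3·-2 + 2·3 + 1·-5 + 1·4 = 11
  a_5 = -3·11 + 2·-2 + 1·3 + 1·-5 = -39
  a_6 = -3·-39 + 2·11 + 1·-2 + 1·3 = 140
  a_7 = -3·140 + 2·-39 + 1·11 + 1·-2 = -489
  a_8 = -3·-489 + 2·140 + 1·-39 + 1·11 = 1719
  a_9 = -3·1719 + 2·-489 + 1·140 + 1·-39 = -6034
  a_10 = -3·-6034 + 2·1719 + 1·-489 + 1·140 = 21191

-3,2,1,1 ; 21191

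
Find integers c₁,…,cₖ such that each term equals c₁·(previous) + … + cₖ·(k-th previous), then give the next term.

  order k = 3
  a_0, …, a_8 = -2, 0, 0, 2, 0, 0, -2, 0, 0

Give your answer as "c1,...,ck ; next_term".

  a_3 = 0·0 + 0·0 + -1·-2 = 2
  a_4 = 0·2 + 0·0 + -1·0 = 0
  a_5 = 0·0 + 0·2 + -1·0 = 0
  a_6 = 0·0 + 0·0 + -1·2 = -2
  a_7 = 0·-2 + 0·0 + -1·0 = 0
  a_8 = 0·0 + 0·-2 + -1·0 = 0
  a_9 = 0·0 + 0·0 + -1·-2 = 2

0,0,-1 ; 2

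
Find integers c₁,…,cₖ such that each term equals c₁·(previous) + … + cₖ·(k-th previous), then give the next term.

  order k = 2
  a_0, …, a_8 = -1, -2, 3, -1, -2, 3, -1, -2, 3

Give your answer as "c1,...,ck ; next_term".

  a_2 = -1·-2 + -1·-1 = 3
  a_3 = -1·3 + -1·-2 = -1
  a_4 = -1·-1 + -1·3 = -2
  a_5 = -1·-2 + -1·-1 = 3
  a_6 = -1·3 + -1·-2 = -1
  a_7 = -1·-1 + -1·3 = -2
  a_8 = -1·-2 + -1·-1 = 3
  a_9 = -1·3 + -1·-2 = -1

-1,-1 ; -1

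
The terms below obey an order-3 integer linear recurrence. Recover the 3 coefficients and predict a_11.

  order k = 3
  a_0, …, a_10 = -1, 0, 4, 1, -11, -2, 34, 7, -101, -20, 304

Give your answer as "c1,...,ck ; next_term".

  a_3 = 1·4 + -3·0 + 3·-1 = 1
  a_4 = 1·1 + -3·4 + 3·0 = -11
  a_5 = 1·-11 + -3·1 + 3·4 = -2
  a_6 = 1·-2 + -3·-11 + 3·1 = 34
  a_7 = 1·34 + -3·-2 + 3·-11 = 7
  a_8 = 1·7 + -3·34 + 3·-2 = -101
  a_9 = 1·-101 + -3·7 + 3·34 = -20
  a_10 = 1·-20 + -3·-101 + 3·7 = 304
  a_11 = 1·304 + -3·-20 + 3·-101 = 61

1,-3,3 ; 61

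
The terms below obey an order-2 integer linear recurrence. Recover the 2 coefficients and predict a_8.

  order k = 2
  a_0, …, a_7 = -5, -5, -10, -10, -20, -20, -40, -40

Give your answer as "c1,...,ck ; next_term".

0,2 ; -80

  a_2 = 0·-5 + 2·-5 = -10
  a_3 = 0·-10 + 2·-5 = -10
  a_4 = 0·-10 + 2·-10 = -20
  a_5 = 0·-20 + 2·-10 = -20
  a_6 = 0·-20 + 2·-20 = -40
  a_7 = 0·-40 + 2·-20 = -40
  a_8 = 0·-40 + 2·-40 = -80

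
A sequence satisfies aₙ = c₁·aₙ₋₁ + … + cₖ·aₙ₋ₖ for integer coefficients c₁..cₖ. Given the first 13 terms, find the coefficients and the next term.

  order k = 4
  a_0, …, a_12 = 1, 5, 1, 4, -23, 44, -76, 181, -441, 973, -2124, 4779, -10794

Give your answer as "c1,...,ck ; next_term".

-2,-1,-3,1 ; 24154

  a_4 = -2·4 + -1·1 + -3·5 + 1·1 = -23
  a_5 = -2·-23 + -1·4 + -3·1 + 1·5 = 44
  a_6 = -2·44 + -1·-23 + -3·4 + 1·1 = -76
  a_7 = -2·-76 + -1·44 + -3·-23 + 1·4 = 181
  a_8 = -2·181 + -1·-76 + -3·44 + 1·-23 = -441
  a_9 = -2·-441 + -1·181 + -3·-76 + 1·44 = 973
  a_10 = -2·973 + -1·-441 + -3·181 + 1·-76 = -2124
  a_11 = -2·-2124 + -1·973 + -3·-441 + 1·181 = 4779
  a_12 = -2·4779 + -1·-2124 + -3·973 + 1·-441 = -10794
  a_13 = -2·-10794 + -1·4779 + -3·-2124 + 1·973 = 24154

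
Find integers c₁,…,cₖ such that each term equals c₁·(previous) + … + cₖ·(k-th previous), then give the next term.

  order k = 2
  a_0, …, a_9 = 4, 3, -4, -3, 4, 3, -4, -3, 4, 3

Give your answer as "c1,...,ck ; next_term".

  a_2 = 0·3 + -1·4 = -4
  a_3 = 0·-4 + -1·3 = -3
  a_4 = 0·-3 + -1·-4 = 4
  a_5 = 0·4 + -1·-3 = 3
  a_6 = 0·3 + -1·4 = -4
  a_7 = 0·-4 + -1·3 = -3
  a_8 = 0·-3 + -1·-4 = 4
  a_9 = 0·4 + -1·-3 = 3
  a_10 = 0·3 + -1·4 = -4

0,-1 ; -4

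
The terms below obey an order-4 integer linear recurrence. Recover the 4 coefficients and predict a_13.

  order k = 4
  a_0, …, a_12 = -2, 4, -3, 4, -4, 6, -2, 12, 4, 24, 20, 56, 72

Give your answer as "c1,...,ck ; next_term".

  a_4 = 2·4 + 0·-3 + -2·4 + 2·-2 = -4
  a_5 = 2·-4 + 0·4 + -2·-3 + 2·4 = 6
  a_6 = 2·6 + 0·-4 + -2·4 + 2·-3 = -2
  a_7 = 2·-2 + 0·6 + -2·-4 + 2·4 = 12
  a_8 = 2·12 + 0·-2 + -2·6 + 2·-4 = 4
  a_9 = 2·4 + 0·12 + -2·-2 + 2·6 = 24
  a_10 = 2·24 + 0·4 + -2·12 + 2·-2 = 20
  a_11 = 2·20 + 0·24 + -2·4 + 2·12 = 56
  a_12 = 2·56 + 0·20 + -2·24 + 2·4 = 72
  a_13 = 2·72 + 0·56 + -2·20 + 2·24 = 152

2,0,-2,2 ; 152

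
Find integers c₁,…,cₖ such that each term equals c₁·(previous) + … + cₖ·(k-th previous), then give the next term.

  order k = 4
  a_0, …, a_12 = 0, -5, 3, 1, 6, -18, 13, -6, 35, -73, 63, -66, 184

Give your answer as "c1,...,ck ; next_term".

  a_4 = -1·1 + -1·3 + -2·-5 + 1·0 = 6
  a_5 = -1·6 + -1·1 + -2·3 + 1·-5 = -18
  a_6 = -1·-18 + -1·6 + -2·1 + 1·3 = 13
  a_7 = -1·13 + -1·-18 + -2·6 + 1·1 = -6
  a_8 = -1·-6 + -1·13 + -2·-18 + 1·6 = 35
  a_9 = -1·35 + -1·-6 + -2·13 + 1·-18 = -73
  a_10 = -1·-73 + -1·35 + -2·-6 + 1·13 = 63
  a_11 = -1·63 + -1·-73 + -2·35 + 1·-6 = -66
  a_12 = -1·-66 + -1·63 + -2·-73 + 1·35 = 184
  a_13 = -1·184 + -1·-66 + -2·63 + 1·-73 = -317

-1,-1,-2,1 ; -317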